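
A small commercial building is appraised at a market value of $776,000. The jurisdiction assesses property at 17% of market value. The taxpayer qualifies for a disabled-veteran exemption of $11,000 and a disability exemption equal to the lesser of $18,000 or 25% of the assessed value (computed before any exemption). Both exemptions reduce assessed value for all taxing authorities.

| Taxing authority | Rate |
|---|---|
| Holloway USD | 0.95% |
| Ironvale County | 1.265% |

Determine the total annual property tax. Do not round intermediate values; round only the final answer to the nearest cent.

Assessed value = $776,000 × 0.17 = $131,920
Disability exemption = min($18,000, 25% × $131,920) = min($18,000, $32,980) = $18,000 (dollar cap binds)
Taxable value = $131,920 − $11,000 − $18,000 = $102,920
Holloway USD: $102,920 × 0.0095 = $977.74
Ironvale County: $102,920 × 0.01265 = $1,301.938
Total = $2,279.678

$2,279.68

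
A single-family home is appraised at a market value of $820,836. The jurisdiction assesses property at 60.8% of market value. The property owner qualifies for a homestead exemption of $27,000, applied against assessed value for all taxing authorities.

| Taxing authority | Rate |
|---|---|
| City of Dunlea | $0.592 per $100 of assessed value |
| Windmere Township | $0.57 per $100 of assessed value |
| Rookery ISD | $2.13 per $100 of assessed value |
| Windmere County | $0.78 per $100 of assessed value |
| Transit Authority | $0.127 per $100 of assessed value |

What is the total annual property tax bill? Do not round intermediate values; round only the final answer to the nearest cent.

Assessed value = $820,836 × 0.608 = $499,068.288
Taxable value = $499,068.288 − $27,000 = $472,068.288
City of Dunlea: $472,068.288 × 0.00592 = $2,794.64426496
Windmere Township: $472,068.288 × 0.0057 = $2,690.7892416
Rookery ISD: $472,068.288 × 0.0213 = $10,055.0545344
Windmere County: $472,068.288 × 0.0078 = $3,682.1326464
Transit Authority: $472,068.288 × 0.00127 = $599.52672576
Total = $2,794.64426496 + $2,690.7892416 + $10,055.0545344 + $3,682.1326464 + $599.52672576 = $19,822.14741312

$19,822.15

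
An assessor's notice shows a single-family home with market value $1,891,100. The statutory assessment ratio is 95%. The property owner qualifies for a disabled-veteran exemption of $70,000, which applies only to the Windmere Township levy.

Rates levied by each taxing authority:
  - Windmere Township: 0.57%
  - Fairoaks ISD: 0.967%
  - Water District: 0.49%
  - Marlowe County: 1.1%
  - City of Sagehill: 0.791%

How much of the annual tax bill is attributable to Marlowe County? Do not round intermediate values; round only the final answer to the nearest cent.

$19,762.00

Assessed value = $1,891,100 × 0.95 = $1,796,545
Marlowe County taxable value = $1,796,545 (exemption does not apply)
Marlowe County levy = $1,796,545 × 0.011 = $19,761.995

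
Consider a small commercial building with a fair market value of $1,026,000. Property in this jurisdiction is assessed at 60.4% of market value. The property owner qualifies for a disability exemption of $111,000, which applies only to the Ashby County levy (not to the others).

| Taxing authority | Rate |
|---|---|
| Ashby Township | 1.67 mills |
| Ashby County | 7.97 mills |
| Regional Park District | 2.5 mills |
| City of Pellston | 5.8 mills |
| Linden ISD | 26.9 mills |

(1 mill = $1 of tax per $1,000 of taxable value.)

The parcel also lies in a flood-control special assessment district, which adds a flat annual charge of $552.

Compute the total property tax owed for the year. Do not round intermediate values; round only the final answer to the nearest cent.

$27,454.86

Assessed value = $1,026,000 × 0.604 = $619,704
Ashby Township: $619,704 × 0.00167 = $1,034.90568
Ashby County: ($619,704 − $111,000) × 0.00797 = $508,704 × 0.00797 = $4,054.37088
Regional Park District: $619,704 × 0.0025 = $1,549.26
City of Pellston: $619,704 × 0.0058 = $3,594.2832
Linden ISD: $619,704 × 0.0269 = $16,670.0376
Levies subtotal = $26,902.85736
Total = $26,902.85736 + $552 = $27,454.85736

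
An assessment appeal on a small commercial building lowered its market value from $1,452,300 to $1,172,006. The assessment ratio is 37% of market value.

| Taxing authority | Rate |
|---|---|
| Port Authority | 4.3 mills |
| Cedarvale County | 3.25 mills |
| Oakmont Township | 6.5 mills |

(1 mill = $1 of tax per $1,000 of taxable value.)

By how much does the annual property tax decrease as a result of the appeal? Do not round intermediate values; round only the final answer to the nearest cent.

Old assessed value = $1,452,300 × 0.37 = $537,351
New assessed value = $1,172,006 × 0.37 = $433,642.22
Combined rate = 0.0043 + 0.00325 + 0.0065 = 0.01405
Old tax = $537,351 × 0.01405 = $7,549.78155
New tax = $433,642.22 × 0.01405 = $6,092.673191
Reduction = $7,549.78155 − $6,092.673191 = $1,457.108359

$1,457.11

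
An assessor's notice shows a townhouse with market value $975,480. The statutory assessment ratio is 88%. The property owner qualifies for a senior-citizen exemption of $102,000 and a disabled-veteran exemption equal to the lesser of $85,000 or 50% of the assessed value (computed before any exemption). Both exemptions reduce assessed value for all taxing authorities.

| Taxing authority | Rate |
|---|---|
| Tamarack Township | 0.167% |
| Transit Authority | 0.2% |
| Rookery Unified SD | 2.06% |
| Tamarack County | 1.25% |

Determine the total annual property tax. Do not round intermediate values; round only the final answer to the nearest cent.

Assessed value = $975,480 × 0.88 = $858,422.4
Disabled-veteran exemption = min($85,000, 50% × $858,422.4) = min($85,000, $429,211.2) = $85,000 (dollar cap binds)
Taxable value = $858,422.4 − $102,000 − $85,000 = $671,422.4
Tamarack Township: $671,422.4 × 0.00167 = $1,121.275408
Transit Authority: $671,422.4 × 0.002 = $1,342.8448
Rookery Unified SD: $671,422.4 × 0.0206 = $13,831.30144
Tamarack County: $671,422.4 × 0.0125 = $8,392.78
Total = $24,688.201648

$24,688.20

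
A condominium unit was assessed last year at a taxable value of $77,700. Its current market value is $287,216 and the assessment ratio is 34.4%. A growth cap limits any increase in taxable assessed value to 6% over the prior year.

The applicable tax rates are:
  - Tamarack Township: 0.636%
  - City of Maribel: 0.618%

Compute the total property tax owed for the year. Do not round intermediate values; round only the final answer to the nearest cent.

Uncapped assessed value = $287,216 × 0.344 = $98,802.304
Cap limit = $77,700 × 1.06 = $82,362
Taxable assessed value = min($98,802.304, $82,362) = $82,362 (cap binds)
Tamarack Township: $82,362 × 0.00636 = $523.82232
City of Maribel: $82,362 × 0.00618 = $508.99716
Total = $1,032.81948

$1,032.82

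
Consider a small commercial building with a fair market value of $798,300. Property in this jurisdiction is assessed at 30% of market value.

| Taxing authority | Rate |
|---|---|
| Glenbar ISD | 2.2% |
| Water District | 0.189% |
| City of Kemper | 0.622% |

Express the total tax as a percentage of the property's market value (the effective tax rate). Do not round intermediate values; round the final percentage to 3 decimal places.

Assessed value = $798,300 × 0.3 = $239,490
Glenbar ISD: $239,490 × 0.022 = $5,268.78
Water District: $239,490 × 0.00189 = $452.6361
City of Kemper: $239,490 × 0.00622 = $1,489.6278
Total tax = $7,211.0439
Effective rate = $7,211.0439 ÷ $798,300 = 0.903% of market value

0.903%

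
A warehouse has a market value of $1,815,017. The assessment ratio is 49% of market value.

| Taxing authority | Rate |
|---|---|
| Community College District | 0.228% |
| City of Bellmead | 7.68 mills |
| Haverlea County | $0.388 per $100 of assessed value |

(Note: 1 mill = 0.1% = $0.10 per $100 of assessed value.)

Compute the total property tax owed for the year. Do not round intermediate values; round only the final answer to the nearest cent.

$12,308.72

Assessed value = $1,815,017 × 0.49 = $889,358.33
Community College District: $889,358.33 × 0.00228 = $2,027.7369924
City of Bellmead: $889,358.33 × 0.00768 = $6,830.2719744
Haverlea County: $889,358.33 × 0.00388 = $3,450.7103204
Total = $12,308.7192872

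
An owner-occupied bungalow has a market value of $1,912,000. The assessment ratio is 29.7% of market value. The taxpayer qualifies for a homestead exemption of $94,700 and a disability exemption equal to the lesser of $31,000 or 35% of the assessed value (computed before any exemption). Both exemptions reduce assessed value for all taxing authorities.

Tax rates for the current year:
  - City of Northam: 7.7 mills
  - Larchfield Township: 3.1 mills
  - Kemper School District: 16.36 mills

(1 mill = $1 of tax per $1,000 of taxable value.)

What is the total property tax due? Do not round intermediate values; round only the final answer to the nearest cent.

$12,009.17

Assessed value = $1,912,000 × 0.297 = $567,864
Disability exemption = min($31,000, 35% × $567,864) = min($31,000, $198,752.4) = $31,000 (dollar cap binds)
Taxable value = $567,864 − $94,700 − $31,000 = $442,164
City of Northam: $442,164 × 0.0077 = $3,404.6628
Larchfield Township: $442,164 × 0.0031 = $1,370.7084
Kemper School District: $442,164 × 0.01636 = $7,233.80304
Total = $12,009.17424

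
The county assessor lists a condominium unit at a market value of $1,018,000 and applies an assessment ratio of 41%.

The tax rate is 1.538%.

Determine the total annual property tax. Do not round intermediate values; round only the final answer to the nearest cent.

$6,419.30

Assessed value = $1,018,000 × 0.41 = $417,380
Tax = $417,380 × 0.01538 = $6,419.3044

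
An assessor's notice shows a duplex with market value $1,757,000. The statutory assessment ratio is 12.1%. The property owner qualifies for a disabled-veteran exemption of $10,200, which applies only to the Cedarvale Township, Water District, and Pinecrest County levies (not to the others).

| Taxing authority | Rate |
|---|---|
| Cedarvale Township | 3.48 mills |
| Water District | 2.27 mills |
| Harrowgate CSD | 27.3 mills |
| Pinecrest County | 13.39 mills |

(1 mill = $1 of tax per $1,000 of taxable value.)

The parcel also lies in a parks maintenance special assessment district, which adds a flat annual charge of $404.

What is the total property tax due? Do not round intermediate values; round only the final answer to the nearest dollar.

$10,082

Assessed value = $1,757,000 × 0.121 = $212,597
Cedarvale Township: ($212,597 − $10,200) × 0.00348 = $202,397 × 0.00348 = $704.34156
Water District: ($212,597 − $10,200) × 0.00227 = $202,397 × 0.00227 = $459.44119
Harrowgate CSD: $212,597 × 0.0273 = $5,803.8981
Pinecrest County: ($212,597 − $10,200) × 0.01339 = $202,397 × 0.01339 = $2,710.09583
Levies subtotal = $9,677.77668
Total = $9,677.77668 + $404 = $10,081.77668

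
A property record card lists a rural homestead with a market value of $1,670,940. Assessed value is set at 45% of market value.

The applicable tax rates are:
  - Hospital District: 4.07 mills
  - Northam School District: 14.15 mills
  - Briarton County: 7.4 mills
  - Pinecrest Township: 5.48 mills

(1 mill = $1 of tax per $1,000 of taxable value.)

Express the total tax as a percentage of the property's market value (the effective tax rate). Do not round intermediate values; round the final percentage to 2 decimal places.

1.40%

Assessed value = $1,670,940 × 0.45 = $751,923
Hospital District: $751,923 × 0.00407 = $3,060.32661
Northam School District: $751,923 × 0.01415 = $10,639.71045
Briarton County: $751,923 × 0.0074 = $5,564.2302
Pinecrest Township: $751,923 × 0.00548 = $4,120.53804
Total tax = $23,384.8053
Effective rate = $23,384.8053 ÷ $1,670,940 = 1.40% of market value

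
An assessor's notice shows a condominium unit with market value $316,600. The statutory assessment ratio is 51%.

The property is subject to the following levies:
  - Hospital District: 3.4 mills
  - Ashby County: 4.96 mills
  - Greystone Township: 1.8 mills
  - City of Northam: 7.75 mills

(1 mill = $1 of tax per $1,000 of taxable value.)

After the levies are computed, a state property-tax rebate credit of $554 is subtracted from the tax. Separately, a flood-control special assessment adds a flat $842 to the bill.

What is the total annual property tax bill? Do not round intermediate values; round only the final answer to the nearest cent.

Assessed value = $316,600 × 0.51 = $161,466
Hospital District: $161,466 × 0.0034 = $548.9844
Ashby County: $161,466 × 0.00496 = $800.87136
Greystone Township: $161,466 × 0.0018 = $290.6388
City of Northam: $161,466 × 0.00775 = $1,251.3615
Levies subtotal = $2,891.85606
After credit = $2,891.85606 − $554 = $2,337.85606
Total = $2,337.85606 + $842 = $3,179.85606

$3,179.86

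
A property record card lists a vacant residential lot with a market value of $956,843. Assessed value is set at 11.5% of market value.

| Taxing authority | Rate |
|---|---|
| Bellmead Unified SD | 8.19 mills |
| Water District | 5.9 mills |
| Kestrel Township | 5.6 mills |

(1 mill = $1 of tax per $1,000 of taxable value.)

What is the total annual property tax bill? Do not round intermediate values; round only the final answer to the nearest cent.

Assessed value = $956,843 × 0.115 = $110,036.945
Bellmead Unified SD: $110,036.945 × 0.00819 = $901.20257955
Water District: $110,036.945 × 0.0059 = $649.2179755
Kestrel Township: $110,036.945 × 0.0056 = $616.206892
Total = $901.20257955 + $649.2179755 + $616.206892 = $2,166.62744705

$2,166.63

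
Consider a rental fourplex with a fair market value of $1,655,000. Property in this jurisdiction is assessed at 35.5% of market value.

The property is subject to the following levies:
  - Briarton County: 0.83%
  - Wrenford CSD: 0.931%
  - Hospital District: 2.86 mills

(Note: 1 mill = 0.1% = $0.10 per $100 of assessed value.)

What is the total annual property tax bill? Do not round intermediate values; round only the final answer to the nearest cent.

$12,026.64

Assessed value = $1,655,000 × 0.355 = $587,525
Briarton County: $587,525 × 0.0083 = $4,876.4575
Wrenford CSD: $587,525 × 0.00931 = $5,469.85775
Hospital District: $587,525 × 0.00286 = $1,680.3215
Total = $12,026.63675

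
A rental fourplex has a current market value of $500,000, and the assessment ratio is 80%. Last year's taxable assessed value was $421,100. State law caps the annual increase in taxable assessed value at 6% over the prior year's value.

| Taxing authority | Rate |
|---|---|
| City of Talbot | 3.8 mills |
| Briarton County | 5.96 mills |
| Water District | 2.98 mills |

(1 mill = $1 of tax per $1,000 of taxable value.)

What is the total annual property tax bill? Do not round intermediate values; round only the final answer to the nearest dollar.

$5,096

Uncapped assessed value = $500,000 × 0.8 = $400,000
Cap limit = $421,100 × 1.06 = $446,366
Taxable assessed value = min($400,000, $446,366) = $400,000 (cap does not bind)
City of Talbot: $400,000 × 0.0038 = $1,520
Briarton County: $400,000 × 0.00596 = $2,384
Water District: $400,000 × 0.00298 = $1,192
Total = $5,096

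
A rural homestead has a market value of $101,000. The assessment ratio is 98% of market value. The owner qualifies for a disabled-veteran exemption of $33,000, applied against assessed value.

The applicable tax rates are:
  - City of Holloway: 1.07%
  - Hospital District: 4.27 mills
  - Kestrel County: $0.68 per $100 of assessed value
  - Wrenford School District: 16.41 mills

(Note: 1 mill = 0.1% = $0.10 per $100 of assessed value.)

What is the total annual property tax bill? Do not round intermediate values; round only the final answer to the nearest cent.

$2,519.12

Assessed value = $101,000 × 0.98 = $98,980
Taxable value = $98,980 − $33,000 = $65,980
City of Holloway: $65,980 × 0.0107 = $705.986
Hospital District: $65,980 × 0.00427 = $281.7346
Kestrel County: $65,980 × 0.0068 = $448.664
Wrenford School District: $65,980 × 0.01641 = $1,082.7318
Total = $2,519.1164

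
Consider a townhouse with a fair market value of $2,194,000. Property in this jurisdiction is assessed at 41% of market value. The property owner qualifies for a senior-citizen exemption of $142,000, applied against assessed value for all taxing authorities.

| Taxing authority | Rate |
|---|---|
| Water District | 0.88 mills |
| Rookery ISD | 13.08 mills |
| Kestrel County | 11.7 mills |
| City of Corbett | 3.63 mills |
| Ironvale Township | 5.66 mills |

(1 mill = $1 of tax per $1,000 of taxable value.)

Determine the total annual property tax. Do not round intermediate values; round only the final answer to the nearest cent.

Assessed value = $2,194,000 × 0.41 = $899,540
Taxable value = $899,540 − $142,000 = $757,540
Water District: $757,540 × 0.00088 = $666.6352
Rookery ISD: $757,540 × 0.01308 = $9,908.6232
Kestrel County: $757,540 × 0.0117 = $8,863.218
City of Corbett: $757,540 × 0.00363 = $2,749.8702
Ironvale Township: $757,540 × 0.00566 = $4,287.6764
Total = $666.6352 + $9,908.6232 + $8,863.218 + $2,749.8702 + $4,287.6764 = $26,476.023

$26,476.02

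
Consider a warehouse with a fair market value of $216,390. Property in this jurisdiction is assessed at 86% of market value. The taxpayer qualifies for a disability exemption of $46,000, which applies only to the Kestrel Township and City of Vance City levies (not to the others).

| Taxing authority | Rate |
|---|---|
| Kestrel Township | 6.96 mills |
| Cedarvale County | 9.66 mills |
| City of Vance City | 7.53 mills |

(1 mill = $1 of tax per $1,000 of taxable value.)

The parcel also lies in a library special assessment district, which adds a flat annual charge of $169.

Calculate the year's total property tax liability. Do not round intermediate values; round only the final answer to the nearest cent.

Assessed value = $216,390 × 0.86 = $186,095.4
Kestrel Township: ($186,095.4 − $46,000) × 0.00696 = $140,095.4 × 0.00696 = $975.063984
Cedarvale County: $186,095.4 × 0.00966 = $1,797.681564
City of Vance City: ($186,095.4 − $46,000) × 0.00753 = $140,095.4 × 0.00753 = $1,054.918362
Levies subtotal = $3,827.66391
Total = $3,827.66391 + $169 = $3,996.66391

$3,996.66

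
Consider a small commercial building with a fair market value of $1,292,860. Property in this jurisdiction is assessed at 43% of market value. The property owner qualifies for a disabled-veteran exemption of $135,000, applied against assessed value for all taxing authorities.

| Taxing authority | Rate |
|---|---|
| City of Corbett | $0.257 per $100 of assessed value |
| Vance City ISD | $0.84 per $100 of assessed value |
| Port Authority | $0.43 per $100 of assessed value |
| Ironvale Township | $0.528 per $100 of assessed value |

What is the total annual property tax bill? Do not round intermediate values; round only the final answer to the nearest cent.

Assessed value = $1,292,860 × 0.43 = $555,929.8
Taxable value = $555,929.8 − $135,000 = $420,929.8
City of Corbett: $420,929.8 × 0.00257 = $1,081.789586
Vance City ISD: $420,929.8 × 0.0084 = $3,535.81032
Port Authority: $420,929.8 × 0.0043 = $1,809.99814
Ironvale Township: $420,929.8 × 0.00528 = $2,222.509344
Total = $1,081.789586 + $3,535.81032 + $1,809.99814 + $2,222.509344 = $8,650.10739

$8,650.11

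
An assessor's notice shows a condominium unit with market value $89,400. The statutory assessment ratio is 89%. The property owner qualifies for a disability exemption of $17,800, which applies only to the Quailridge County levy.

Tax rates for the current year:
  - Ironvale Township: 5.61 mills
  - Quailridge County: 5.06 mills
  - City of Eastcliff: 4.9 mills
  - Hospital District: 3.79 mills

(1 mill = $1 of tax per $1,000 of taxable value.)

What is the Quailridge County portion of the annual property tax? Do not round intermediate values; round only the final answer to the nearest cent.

Assessed value = $89,400 × 0.89 = $79,566
Quailridge County taxable value = $79,566 − $17,800 = $61,766
Quailridge County levy = $61,766 × 0.00506 = $312.53596

$312.54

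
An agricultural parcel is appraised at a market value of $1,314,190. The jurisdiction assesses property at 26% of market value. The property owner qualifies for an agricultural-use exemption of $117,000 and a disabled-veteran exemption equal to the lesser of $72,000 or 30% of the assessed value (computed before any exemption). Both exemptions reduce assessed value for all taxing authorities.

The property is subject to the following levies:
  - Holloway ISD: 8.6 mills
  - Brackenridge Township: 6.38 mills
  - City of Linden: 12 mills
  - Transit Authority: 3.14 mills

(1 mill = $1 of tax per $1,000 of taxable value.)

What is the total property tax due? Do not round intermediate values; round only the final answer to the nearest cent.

Assessed value = $1,314,190 × 0.26 = $341,689.4
Disabled-veteran exemption = min($72,000, 30% × $341,689.4) = min($72,000, $102,506.82) = $72,000 (dollar cap binds)
Taxable value = $341,689.4 − $117,000 − $72,000 = $152,689.4
Holloway ISD: $152,689.4 × 0.0086 = $1,313.12884
Brackenridge Township: $152,689.4 × 0.00638 = $974.158372
City of Linden: $152,689.4 × 0.012 = $1,832.2728
Transit Authority: $152,689.4 × 0.00314 = $479.444716
Total = $4,599.004728

$4,599.00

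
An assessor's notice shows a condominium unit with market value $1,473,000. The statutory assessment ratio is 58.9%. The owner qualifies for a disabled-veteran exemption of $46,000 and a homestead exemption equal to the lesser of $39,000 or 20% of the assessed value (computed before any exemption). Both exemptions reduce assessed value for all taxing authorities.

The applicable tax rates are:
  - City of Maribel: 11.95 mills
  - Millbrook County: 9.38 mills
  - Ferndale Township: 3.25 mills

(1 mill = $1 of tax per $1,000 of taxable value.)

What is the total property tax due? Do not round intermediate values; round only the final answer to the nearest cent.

Assessed value = $1,473,000 × 0.589 = $867,597
Homestead exemption = min($39,000, 20% × $867,597) = min($39,000, $173,519.4) = $39,000 (dollar cap binds)
Taxable value = $867,597 − $46,000 − $39,000 = $782,597
City of Maribel: $782,597 × 0.01195 = $9,352.03415
Millbrook County: $782,597 × 0.00938 = $7,340.75986
Ferndale Township: $782,597 × 0.00325 = $2,543.44025
Total = $19,236.23426

$19,236.23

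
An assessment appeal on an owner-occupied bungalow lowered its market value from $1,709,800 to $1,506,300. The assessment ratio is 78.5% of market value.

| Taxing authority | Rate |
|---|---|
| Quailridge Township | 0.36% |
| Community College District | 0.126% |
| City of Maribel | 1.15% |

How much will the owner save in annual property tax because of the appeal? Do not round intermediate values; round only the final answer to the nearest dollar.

$2,613

Old assessed value = $1,709,800 × 0.785 = $1,342,193
New assessed value = $1,506,300 × 0.785 = $1,182,445.5
Combined rate = 0.0036 + 0.00126 + 0.0115 = 0.01636
Old tax = $1,342,193 × 0.01636 = $21,958.27748
New tax = $1,182,445.5 × 0.01636 = $19,344.80838
Reduction = $21,958.27748 − $19,344.80838 = $2,613.4691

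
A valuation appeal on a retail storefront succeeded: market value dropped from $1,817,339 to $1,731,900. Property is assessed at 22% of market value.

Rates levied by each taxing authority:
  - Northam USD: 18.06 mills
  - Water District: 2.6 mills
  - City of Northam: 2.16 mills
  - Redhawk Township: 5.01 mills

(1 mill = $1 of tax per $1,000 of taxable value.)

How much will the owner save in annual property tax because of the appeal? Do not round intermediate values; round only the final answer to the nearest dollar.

$523

Old assessed value = $1,817,339 × 0.22 = $399,814.58
New assessed value = $1,731,900 × 0.22 = $381,018
Combined rate = 0.01806 + 0.0026 + 0.00216 + 0.00501 = 0.02783
Old tax = $399,814.58 × 0.02783 = $11,126.8397614
New tax = $381,018 × 0.02783 = $10,603.73094
Reduction = $11,126.8397614 − $10,603.73094 = $523.1088214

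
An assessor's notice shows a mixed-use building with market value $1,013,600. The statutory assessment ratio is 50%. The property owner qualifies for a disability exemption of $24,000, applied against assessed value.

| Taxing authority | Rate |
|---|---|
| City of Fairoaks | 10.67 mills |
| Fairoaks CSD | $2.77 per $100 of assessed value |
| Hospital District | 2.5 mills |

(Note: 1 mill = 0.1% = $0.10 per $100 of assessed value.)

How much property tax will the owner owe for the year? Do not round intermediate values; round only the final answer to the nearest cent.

Assessed value = $1,013,600 × 0.5 = $506,800
Taxable value = $506,800 − $24,000 = $482,800
City of Fairoaks: $482,800 × 0.01067 = $5,151.476
Fairoaks CSD: $482,800 × 0.0277 = $13,373.56
Hospital District: $482,800 × 0.0025 = $1,207
Total = $19,732.036

$19,732.04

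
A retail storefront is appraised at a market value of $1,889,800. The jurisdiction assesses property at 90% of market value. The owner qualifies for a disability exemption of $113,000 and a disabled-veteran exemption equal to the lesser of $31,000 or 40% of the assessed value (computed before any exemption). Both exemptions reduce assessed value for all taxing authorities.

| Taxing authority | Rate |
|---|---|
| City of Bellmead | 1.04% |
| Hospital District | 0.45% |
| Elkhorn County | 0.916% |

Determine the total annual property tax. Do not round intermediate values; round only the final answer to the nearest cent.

Assessed value = $1,889,800 × 0.9 = $1,700,820
Disabled-veteran exemption = min($31,000, 40% × $1,700,820) = min($31,000, $680,328) = $31,000 (dollar cap binds)
Taxable value = $1,700,820 − $113,000 − $31,000 = $1,556,820
City of Bellmead: $1,556,820 × 0.0104 = $16,190.928
Hospital District: $1,556,820 × 0.0045 = $7,005.69
Elkhorn County: $1,556,820 × 0.00916 = $14,260.4712
Total = $37,457.0892

$37,457.09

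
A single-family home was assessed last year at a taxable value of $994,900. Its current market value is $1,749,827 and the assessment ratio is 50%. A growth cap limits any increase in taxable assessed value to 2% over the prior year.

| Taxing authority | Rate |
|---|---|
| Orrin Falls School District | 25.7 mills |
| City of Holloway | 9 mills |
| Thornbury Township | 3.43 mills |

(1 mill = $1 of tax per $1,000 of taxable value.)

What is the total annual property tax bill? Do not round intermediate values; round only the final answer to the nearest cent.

$33,360.45

Uncapped assessed value = $1,749,827 × 0.5 = $874,913.5
Cap limit = $994,900 × 1.02 = $1,014,798
Taxable assessed value = min($874,913.5, $1,014,798) = $874,913.5 (cap does not bind)
Orrin Falls School District: $874,913.5 × 0.0257 = $22,485.27695
City of Holloway: $874,913.5 × 0.009 = $7,874.2215
Thornbury Township: $874,913.5 × 0.00343 = $3,000.953305
Total = $33,360.451755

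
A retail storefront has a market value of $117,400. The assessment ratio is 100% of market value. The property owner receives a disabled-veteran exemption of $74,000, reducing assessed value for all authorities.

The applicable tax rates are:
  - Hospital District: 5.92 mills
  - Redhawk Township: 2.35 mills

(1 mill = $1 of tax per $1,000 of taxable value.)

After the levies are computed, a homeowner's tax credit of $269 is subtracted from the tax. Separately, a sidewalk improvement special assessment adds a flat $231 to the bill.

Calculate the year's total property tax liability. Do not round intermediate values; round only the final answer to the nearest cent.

Assessed value = $117,400 × 1 = $117,400
Taxable value = $117,400 − $74,000 = $43,400
Hospital District: $43,400 × 0.00592 = $256.928
Redhawk Township: $43,400 × 0.00235 = $101.99
Levies subtotal = $358.918
After credit = $358.918 − $269 = $89.918
Total = $89.918 + $231 = $320.918

$320.92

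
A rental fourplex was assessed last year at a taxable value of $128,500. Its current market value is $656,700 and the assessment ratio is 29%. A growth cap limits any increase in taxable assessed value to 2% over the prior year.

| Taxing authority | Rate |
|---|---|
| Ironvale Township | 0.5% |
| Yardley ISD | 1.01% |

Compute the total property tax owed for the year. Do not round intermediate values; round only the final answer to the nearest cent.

$1,979.16

Uncapped assessed value = $656,700 × 0.29 = $190,443
Cap limit = $128,500 × 1.02 = $131,070
Taxable assessed value = min($190,443, $131,070) = $131,070 (cap binds)
Ironvale Township: $131,070 × 0.005 = $655.35
Yardley ISD: $131,070 × 0.0101 = $1,323.807
Total = $1,979.157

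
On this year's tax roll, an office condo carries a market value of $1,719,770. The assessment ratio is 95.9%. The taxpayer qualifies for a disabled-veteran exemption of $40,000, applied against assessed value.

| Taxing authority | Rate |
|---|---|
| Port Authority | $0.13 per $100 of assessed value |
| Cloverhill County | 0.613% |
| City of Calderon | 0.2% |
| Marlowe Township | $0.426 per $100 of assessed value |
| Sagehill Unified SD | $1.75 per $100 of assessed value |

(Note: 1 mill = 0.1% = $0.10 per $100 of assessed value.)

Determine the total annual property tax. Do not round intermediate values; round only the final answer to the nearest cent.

Assessed value = $1,719,770 × 0.959 = $1,649,259.43
Taxable value = $1,649,259.43 − $40,000 = $1,609,259.43
Port Authority: $1,609,259.43 × 0.0013 = $2,092.037259
Cloverhill County: $1,609,259.43 × 0.00613 = $9,864.7603059
City of Calderon: $1,609,259.43 × 0.002 = $3,218.51886
Marlowe Township: $1,609,259.43 × 0.00426 = $6,855.4451718
Sagehill Unified SD: $1,609,259.43 × 0.0175 = $28,162.040025
Total = $50,192.8016217

$50,192.80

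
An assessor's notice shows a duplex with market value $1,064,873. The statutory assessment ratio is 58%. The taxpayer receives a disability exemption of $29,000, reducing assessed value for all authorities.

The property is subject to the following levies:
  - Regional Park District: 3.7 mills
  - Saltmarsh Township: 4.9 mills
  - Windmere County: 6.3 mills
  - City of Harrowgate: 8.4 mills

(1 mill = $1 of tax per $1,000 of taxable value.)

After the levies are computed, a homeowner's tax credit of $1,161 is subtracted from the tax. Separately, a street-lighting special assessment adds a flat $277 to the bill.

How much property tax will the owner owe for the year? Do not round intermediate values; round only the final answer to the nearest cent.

Assessed value = $1,064,873 × 0.58 = $617,626.34
Taxable value = $617,626.34 − $29,000 = $588,626.34
Regional Park District: $588,626.34 × 0.0037 = $2,177.917458
Saltmarsh Township: $588,626.34 × 0.0049 = $2,884.269066
Windmere County: $588,626.34 × 0.0063 = $3,708.345942
City of Harrowgate: $588,626.34 × 0.0084 = $4,944.461256
Levies subtotal = $13,714.993722
After credit = $13,714.993722 − $1,161 = $12,553.993722
Total = $12,553.993722 + $277 = $12,830.993722

$12,830.99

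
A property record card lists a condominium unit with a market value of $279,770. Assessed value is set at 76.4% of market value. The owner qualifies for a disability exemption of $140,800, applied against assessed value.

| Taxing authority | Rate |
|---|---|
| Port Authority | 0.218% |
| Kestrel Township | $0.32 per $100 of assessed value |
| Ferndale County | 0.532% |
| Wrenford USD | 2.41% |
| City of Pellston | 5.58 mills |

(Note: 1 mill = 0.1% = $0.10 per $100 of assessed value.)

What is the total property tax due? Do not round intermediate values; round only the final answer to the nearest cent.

$2,945.49

Assessed value = $279,770 × 0.764 = $213,744.28
Taxable value = $213,744.28 − $140,800 = $72,944.28
Port Authority: $72,944.28 × 0.00218 = $159.0185304
Kestrel Township: $72,944.28 × 0.0032 = $233.421696
Ferndale County: $72,944.28 × 0.00532 = $388.0635696
Wrenford USD: $72,944.28 × 0.0241 = $1,757.957148
City of Pellston: $72,944.28 × 0.00558 = $407.0290824
Total = $2,945.4900264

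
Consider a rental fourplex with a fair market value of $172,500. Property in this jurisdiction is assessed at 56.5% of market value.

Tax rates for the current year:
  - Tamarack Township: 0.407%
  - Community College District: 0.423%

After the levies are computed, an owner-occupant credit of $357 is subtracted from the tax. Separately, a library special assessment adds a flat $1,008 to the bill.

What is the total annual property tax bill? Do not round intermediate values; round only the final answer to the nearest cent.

$1,459.94

Assessed value = $172,500 × 0.565 = $97,462.5
Tamarack Township: $97,462.5 × 0.00407 = $396.672375
Community College District: $97,462.5 × 0.00423 = $412.266375
Levies subtotal = $808.93875
After credit = $808.93875 − $357 = $451.93875
Total = $451.93875 + $1,008 = $1,459.93875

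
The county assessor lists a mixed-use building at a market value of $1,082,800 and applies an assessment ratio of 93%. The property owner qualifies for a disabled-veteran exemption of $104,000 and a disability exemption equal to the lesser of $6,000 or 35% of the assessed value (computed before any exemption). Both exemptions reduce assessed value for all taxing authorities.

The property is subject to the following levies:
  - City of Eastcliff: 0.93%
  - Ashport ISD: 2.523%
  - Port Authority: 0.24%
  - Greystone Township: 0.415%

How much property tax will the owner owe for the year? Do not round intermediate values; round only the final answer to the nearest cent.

Assessed value = $1,082,800 × 0.93 = $1,007,004
Disability exemption = min($6,000, 35% × $1,007,004) = min($6,000, $352,451.4) = $6,000 (dollar cap binds)
Taxable value = $1,007,004 − $104,000 − $6,000 = $897,004
City of Eastcliff: $897,004 × 0.0093 = $8,342.1372
Ashport ISD: $897,004 × 0.02523 = $22,631.41092
Port Authority: $897,004 × 0.0024 = $2,152.8096
Greystone Township: $897,004 × 0.00415 = $3,722.5666
Total = $36,848.92432

$36,848.92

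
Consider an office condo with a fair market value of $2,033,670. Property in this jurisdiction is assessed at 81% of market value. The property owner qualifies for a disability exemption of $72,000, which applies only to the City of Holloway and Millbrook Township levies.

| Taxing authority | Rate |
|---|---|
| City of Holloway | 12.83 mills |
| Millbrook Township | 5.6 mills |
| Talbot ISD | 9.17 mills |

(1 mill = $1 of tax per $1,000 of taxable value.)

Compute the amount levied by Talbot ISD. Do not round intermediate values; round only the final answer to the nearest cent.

Assessed value = $2,033,670 × 0.81 = $1,647,272.7
Talbot ISD taxable value = $1,647,272.7 (exemption does not apply)
Talbot ISD levy = $1,647,272.7 × 0.00917 = $15,105.490659

$15,105.49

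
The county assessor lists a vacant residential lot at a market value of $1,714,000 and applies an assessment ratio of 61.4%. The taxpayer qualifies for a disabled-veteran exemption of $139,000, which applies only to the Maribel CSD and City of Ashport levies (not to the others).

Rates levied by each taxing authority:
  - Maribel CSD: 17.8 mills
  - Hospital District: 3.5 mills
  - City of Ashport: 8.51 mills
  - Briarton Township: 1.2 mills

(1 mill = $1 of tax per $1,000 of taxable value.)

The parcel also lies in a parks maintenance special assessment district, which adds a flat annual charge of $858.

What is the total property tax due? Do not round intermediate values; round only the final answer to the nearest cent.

$29,835.71

Assessed value = $1,714,000 × 0.614 = $1,052,396
Maribel CSD: ($1,052,396 − $139,000) × 0.0178 = $913,396 × 0.0178 = $16,258.4488
Hospital District: $1,052,396 × 0.0035 = $3,683.386
City of Ashport: ($1,052,396 − $139,000) × 0.00851 = $913,396 × 0.00851 = $7,772.99996
Briarton Township: $1,052,396 × 0.0012 = $1,262.8752
Levies subtotal = $28,977.70996
Total = $28,977.70996 + $858 = $29,835.70996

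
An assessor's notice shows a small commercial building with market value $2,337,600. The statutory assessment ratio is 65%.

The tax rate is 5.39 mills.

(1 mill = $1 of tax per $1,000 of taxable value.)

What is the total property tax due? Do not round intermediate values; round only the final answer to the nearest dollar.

$8,190

Assessed value = $2,337,600 × 0.65 = $1,519,440
Tax = $1,519,440 × 0.00539 = $8,189.7816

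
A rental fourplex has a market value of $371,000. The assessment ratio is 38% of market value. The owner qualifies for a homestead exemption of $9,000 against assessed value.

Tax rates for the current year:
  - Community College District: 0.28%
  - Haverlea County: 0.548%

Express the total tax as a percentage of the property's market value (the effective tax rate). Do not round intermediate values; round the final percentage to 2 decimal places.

Assessed value = $371,000 × 0.38 = $140,980
Taxable value = $140,980 − $9,000 = $131,980
Community College District: $131,980 × 0.0028 = $369.544
Haverlea County: $131,980 × 0.00548 = $723.2504
Total tax = $1,092.7944
Effective rate = $1,092.7944 ÷ $371,000 = 0.29% of market value

0.29%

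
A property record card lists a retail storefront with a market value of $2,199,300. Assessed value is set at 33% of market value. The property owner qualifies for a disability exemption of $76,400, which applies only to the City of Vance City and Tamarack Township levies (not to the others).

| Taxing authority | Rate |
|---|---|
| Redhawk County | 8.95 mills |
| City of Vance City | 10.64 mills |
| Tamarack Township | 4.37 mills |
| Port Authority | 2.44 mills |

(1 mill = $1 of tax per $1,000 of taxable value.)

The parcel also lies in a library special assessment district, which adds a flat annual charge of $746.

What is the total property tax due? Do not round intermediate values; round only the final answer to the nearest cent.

Assessed value = $2,199,300 × 0.33 = $725,769
Redhawk County: $725,769 × 0.00895 = $6,495.63255
City of Vance City: ($725,769 − $76,400) × 0.01064 = $649,369 × 0.01064 = $6,909.28616
Tamarack Township: ($725,769 − $76,400) × 0.00437 = $649,369 × 0.00437 = $2,837.74253
Port Authority: $725,769 × 0.00244 = $1,770.87636
Levies subtotal = $18,013.5376
Total = $18,013.5376 + $746 = $18,759.5376

$18,759.54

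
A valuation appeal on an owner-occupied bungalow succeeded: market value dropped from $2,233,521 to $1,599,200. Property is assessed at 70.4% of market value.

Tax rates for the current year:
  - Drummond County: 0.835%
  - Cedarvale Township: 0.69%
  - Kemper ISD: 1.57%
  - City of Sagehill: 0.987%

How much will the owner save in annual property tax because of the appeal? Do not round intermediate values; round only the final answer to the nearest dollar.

$18,229

Old assessed value = $2,233,521 × 0.704 = $1,572,398.784
New assessed value = $1,599,200 × 0.704 = $1,125,836.8
Combined rate = 0.00835 + 0.0069 + 0.0157 + 0.00987 = 0.04082
Old tax = $1,572,398.784 × 0.04082 = $64,185.31836288
New tax = $1,125,836.8 × 0.04082 = $45,956.658176
Reduction = $64,185.31836288 − $45,956.658176 = $18,228.66018688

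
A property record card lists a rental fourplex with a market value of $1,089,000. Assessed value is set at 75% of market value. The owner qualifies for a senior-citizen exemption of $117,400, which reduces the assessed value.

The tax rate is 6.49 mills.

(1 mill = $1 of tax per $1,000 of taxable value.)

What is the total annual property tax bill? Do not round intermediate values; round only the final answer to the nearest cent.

Assessed value = $1,089,000 × 0.75 = $816,750
Taxable value = $816,750 − $117,400 = $699,350
Tax = $699,350 × 0.00649 = $4,538.7815

$4,538.78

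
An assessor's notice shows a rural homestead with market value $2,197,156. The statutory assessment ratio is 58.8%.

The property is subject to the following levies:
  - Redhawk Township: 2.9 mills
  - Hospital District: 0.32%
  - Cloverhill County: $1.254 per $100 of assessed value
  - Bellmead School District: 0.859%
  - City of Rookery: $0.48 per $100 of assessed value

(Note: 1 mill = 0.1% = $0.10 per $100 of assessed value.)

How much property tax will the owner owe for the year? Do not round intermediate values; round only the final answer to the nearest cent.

$41,380.45

Assessed value = $2,197,156 × 0.588 = $1,291,927.728
Redhawk Township: $1,291,927.728 × 0.0029 = $3,746.5904112
Hospital District: $1,291,927.728 × 0.0032 = $4,134.1687296
Cloverhill County: $1,291,927.728 × 0.01254 = $16,200.77370912
Bellmead School District: $1,291,927.728 × 0.00859 = $11,097.65918352
City of Rookery: $1,291,927.728 × 0.0048 = $6,201.2530944
Total = $41,380.44512784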